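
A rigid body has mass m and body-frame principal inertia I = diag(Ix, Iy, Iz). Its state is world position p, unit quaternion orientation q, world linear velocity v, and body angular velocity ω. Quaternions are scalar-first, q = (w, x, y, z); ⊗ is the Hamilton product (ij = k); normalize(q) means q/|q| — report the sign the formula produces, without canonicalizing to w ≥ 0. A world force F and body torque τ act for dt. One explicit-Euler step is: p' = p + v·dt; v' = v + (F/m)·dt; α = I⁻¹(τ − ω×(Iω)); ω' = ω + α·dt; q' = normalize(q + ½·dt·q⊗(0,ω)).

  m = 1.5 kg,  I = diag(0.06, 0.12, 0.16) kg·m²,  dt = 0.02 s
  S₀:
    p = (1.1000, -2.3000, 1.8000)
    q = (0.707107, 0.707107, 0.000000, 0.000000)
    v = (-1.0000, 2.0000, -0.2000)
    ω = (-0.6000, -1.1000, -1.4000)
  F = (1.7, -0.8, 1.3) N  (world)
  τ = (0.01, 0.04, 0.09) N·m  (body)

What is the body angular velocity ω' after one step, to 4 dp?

ω' = (-0.6172, -1.0793, -1.3937)

ω×(Iω) gyroscopic = (0.0616, -0.0840, 0.0396)
(τ − ω×Iω)/I = (-0.8600, 1.0333, 0.3150)
ω + α·dt = (-0.6172, -1.0793, -1.3937)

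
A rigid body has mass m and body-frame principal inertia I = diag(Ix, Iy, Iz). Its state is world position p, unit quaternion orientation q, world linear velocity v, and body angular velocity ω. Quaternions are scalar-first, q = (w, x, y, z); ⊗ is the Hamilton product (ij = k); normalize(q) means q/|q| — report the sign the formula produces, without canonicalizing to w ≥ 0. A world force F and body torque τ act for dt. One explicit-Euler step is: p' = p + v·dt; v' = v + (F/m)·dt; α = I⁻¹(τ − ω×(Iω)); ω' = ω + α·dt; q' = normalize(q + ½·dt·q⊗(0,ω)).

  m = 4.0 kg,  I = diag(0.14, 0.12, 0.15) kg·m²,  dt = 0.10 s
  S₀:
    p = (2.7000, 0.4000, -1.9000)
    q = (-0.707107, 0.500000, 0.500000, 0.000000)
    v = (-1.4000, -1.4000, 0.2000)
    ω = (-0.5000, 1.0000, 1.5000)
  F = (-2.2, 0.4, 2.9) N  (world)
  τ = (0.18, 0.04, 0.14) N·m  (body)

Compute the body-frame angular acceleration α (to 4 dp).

ω×(Iω) gyroscopic = (0.0450, 0.0075, 0.0100)
α = I⁻¹(τ − ω×Iω) = (0.9643, 0.2708, 0.8667)

α = (0.9643, 0.2708, 0.8667)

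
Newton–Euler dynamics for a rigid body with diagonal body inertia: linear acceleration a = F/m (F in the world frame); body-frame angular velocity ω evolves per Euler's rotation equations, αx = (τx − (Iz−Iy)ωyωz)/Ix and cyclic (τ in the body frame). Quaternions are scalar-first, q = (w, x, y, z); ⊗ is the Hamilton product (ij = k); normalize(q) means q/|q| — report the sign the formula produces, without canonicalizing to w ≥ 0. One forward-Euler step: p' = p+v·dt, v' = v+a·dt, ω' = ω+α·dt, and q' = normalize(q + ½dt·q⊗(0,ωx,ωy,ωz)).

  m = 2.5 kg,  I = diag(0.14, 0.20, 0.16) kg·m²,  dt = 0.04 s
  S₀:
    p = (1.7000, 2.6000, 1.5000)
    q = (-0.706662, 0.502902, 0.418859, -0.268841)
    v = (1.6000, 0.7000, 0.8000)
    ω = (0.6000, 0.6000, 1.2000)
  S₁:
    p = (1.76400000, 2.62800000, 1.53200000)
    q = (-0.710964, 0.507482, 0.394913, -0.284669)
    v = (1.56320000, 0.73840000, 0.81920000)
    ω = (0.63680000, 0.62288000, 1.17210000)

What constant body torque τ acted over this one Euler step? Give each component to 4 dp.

τ = (0.1000, 0.1000, -0.0900)

Δω = ω₁−ω₀ = (0.03680000, 0.02288000, -0.02790000)
I·α + gyro = (0.1000, 0.1000, -0.0900)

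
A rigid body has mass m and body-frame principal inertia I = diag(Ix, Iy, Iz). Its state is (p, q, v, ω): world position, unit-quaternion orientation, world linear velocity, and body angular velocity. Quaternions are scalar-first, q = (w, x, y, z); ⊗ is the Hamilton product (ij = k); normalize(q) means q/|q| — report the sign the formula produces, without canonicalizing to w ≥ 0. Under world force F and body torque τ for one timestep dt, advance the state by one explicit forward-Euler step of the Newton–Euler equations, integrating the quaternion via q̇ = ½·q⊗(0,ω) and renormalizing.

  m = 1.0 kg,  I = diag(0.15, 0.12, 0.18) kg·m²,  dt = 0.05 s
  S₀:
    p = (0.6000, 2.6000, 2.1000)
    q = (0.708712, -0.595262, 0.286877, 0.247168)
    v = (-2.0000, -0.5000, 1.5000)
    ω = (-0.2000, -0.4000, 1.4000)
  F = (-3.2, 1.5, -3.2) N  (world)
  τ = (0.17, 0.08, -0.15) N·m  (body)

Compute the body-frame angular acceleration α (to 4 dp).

α = (1.3573, 0.5967, -0.8200)

gyro term ω×Iω = (-0.0336, 0.0084, -0.0024)
α = I⁻¹(τ − ω×Iω) = (1.3573, 0.5967, -0.8200)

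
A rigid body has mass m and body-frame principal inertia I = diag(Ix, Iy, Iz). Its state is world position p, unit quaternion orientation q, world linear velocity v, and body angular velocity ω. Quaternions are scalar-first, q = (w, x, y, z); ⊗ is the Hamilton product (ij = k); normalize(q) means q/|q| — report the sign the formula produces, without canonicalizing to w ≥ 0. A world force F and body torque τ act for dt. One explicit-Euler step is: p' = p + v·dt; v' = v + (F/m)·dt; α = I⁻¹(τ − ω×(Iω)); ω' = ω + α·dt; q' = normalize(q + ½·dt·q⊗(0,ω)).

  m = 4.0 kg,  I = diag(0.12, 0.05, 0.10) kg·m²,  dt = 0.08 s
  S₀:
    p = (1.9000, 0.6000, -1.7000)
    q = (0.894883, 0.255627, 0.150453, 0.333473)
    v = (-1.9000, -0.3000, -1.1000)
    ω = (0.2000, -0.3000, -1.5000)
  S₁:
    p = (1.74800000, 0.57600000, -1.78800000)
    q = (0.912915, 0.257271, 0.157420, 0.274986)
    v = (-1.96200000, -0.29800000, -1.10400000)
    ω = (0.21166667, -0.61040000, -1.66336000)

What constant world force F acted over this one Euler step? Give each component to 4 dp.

F = (-3.1000, 0.1000, -0.2000)

v₁ − v₀ = (-0.06200000, 0.00200000, -0.00400000)
F = m·Δv/dt = (-3.1000, 0.1000, -0.2000)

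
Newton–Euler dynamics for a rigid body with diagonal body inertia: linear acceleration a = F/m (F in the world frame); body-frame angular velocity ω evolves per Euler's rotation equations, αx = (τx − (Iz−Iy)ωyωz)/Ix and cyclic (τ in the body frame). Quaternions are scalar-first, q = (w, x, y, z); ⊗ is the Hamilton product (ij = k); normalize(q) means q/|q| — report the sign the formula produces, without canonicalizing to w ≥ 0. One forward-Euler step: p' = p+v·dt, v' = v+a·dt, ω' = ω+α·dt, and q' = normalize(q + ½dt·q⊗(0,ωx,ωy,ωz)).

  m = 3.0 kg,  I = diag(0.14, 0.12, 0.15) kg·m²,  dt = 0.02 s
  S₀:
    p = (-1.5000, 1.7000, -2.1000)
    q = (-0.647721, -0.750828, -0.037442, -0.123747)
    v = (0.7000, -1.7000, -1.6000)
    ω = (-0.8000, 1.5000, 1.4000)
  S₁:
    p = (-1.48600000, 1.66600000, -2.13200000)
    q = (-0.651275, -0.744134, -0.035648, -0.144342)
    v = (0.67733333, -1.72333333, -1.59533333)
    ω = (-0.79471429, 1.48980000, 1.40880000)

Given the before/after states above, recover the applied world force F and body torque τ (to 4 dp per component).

F = (-3.4000, -3.5000, 0.7000)
τ = (0.1000, -0.0500, 0.0900)

Δv = v₁−v₀ = (-0.02266667, -0.02333333, 0.00466667)
F = m·Δv/dt = (-3.4000, -3.5000, 0.7000)
Δω = ω₁−ω₀ = (0.00528571, -0.01020000, 0.00880000)
gyro term ω₀×Iω₀ = (0.0630, 0.0112, 0.0240)
applied torque τ = (0.1000, -0.0500, 0.0900)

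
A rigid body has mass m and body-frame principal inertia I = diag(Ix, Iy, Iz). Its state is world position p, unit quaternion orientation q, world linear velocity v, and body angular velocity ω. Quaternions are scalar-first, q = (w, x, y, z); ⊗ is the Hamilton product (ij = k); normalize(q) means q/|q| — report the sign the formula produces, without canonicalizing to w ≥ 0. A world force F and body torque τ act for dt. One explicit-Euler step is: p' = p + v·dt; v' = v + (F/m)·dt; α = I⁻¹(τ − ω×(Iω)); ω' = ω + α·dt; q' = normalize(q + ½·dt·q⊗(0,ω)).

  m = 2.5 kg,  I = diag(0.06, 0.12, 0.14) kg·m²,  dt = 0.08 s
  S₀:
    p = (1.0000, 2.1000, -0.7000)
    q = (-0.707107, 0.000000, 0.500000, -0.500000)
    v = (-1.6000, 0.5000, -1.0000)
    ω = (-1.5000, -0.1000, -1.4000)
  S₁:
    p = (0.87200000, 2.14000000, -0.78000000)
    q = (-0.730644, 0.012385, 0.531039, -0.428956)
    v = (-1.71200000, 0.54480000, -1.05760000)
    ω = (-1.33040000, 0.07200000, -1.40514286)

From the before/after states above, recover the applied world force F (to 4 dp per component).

F = (-3.5000, 1.4000, -1.8000)

velocity change Δv = (-0.11200000, 0.04480000, -0.05760000)
m·(v₁−v₀)/dt = (-3.5000, 1.4000, -1.8000)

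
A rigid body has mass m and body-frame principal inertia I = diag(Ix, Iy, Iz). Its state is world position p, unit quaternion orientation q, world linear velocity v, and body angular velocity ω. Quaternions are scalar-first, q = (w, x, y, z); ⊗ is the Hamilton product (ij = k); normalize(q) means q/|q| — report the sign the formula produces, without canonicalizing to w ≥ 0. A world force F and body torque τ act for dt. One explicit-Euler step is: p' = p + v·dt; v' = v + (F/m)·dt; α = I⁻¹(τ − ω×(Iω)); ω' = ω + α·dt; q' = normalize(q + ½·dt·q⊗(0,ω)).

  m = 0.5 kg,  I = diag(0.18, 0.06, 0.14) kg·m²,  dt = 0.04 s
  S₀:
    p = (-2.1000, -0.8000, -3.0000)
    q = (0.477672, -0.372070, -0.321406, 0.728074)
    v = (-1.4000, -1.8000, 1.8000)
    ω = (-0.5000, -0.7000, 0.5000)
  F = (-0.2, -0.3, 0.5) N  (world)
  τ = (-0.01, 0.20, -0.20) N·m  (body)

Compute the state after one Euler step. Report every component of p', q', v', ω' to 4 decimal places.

ω×(Iω) gyroscopic = (-0.0280, -0.0100, -0.0420)
angular accel α = (0.1000, 3.5000, -1.1286)
ω + α·dt = (-0.4960, -0.5600, 0.4549)
Hamilton product q⊗(0,ω) = (-0.7750562, 0.1101128, -0.5123724, 0.3385820)
updated quaternion q' = (0.4621, -0.3698, -0.3316, 0.7347)
linear accel F/m = (-0.4000, -0.6000, 1.0000)
p' = p + v·dt = (-2.1560, -0.8720, -2.9280)
v + (F/m)dt = (-1.4160, -1.8240, 1.8400)

p' = (-2.1560, -0.8720, -2.9280)
q' = (0.4621, -0.3698, -0.3316, 0.7347)
v' = (-1.4160, -1.8240, 1.8400)
ω' = (-0.4960, -0.5600, 0.4549)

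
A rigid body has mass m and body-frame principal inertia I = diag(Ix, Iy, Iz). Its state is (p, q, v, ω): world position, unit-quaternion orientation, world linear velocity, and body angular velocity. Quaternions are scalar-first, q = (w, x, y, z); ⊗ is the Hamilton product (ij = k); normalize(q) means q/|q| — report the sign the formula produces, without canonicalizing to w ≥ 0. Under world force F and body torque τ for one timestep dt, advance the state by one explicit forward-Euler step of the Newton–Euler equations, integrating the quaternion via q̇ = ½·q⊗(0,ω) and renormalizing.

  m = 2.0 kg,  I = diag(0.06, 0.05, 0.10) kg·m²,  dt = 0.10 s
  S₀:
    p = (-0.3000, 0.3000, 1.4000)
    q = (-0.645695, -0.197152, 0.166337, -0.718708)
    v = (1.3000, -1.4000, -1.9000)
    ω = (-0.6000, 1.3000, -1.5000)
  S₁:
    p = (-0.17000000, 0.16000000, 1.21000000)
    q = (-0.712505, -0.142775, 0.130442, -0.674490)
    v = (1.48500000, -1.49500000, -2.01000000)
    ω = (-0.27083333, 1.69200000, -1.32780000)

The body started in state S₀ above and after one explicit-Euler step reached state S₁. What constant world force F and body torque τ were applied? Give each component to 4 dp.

velocity change Δv = (0.18500000, -0.09500000, -0.11000000)
F = m·Δv/dt = (3.7000, -1.9000, -2.2000)
rate change Δω = (0.32916667, 0.39200000, 0.17220000)
ω₀×(Iω₀) = (-0.0975, -0.0360, 0.0078)
applied torque τ = (0.1000, 0.1600, 0.1800)

F = (3.7000, -1.9000, -2.2000)
τ = (0.1000, 0.1600, 0.1800)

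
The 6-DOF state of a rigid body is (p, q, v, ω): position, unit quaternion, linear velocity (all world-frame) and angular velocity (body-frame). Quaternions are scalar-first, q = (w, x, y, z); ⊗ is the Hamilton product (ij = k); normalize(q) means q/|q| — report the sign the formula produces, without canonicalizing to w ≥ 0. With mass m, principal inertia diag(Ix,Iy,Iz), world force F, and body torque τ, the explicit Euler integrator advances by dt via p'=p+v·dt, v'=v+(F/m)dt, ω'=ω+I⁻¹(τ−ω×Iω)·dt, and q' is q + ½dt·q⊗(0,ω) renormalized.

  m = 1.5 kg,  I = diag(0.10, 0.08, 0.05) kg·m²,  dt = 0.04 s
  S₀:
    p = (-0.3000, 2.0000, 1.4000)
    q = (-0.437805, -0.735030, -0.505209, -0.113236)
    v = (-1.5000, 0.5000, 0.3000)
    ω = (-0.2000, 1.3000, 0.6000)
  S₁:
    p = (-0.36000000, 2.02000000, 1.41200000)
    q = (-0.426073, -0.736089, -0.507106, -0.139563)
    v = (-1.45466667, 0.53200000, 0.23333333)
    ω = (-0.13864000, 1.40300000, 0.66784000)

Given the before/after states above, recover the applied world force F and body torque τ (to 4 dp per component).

F = (1.7000, 1.2000, -2.5000)
τ = (0.1300, 0.2000, 0.0900)

velocity change Δv = (0.04533333, 0.03200000, -0.06666667)
m·(v₁−v₀)/dt = (1.7000, 1.2000, -2.5000)
ω₁ − ω₀ = (0.06136000, 0.10300000, 0.06784000)
precession coupling = (-0.0234, -0.0060, 0.0052)
I·α + gyro = (0.1300, 0.2000, 0.0900)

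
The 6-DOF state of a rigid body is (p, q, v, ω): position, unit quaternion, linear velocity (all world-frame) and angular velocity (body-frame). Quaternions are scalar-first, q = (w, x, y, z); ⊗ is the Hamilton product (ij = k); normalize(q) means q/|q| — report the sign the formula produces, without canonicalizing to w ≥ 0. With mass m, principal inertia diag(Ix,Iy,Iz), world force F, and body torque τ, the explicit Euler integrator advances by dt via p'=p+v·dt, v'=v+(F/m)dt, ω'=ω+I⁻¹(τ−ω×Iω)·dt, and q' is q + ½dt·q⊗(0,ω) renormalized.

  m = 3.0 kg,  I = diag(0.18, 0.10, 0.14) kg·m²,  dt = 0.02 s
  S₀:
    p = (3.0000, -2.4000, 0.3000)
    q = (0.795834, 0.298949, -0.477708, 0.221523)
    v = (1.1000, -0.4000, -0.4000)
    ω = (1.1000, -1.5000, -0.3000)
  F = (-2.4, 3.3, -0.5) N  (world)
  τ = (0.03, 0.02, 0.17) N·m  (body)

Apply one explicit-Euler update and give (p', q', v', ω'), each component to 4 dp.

p' = (3.0220, -2.4080, 0.2920)
q' = (0.7859, 0.3124, -0.4862, 0.2199)
v' = (1.0840, -0.3780, -0.4033)
ω' = (1.1013, -1.4934, -0.2946)

a = F/m = (-0.8000, 1.1000, -0.1667)
new position p' = (3.0220, -2.4080, 0.2920)
v + (F/m)dt = (1.0840, -0.3780, -0.4033)
precession coupling ω×(Iω) = (0.0180, -0.0132, 0.1320)
angular accel α = (0.0667, 0.3320, 0.2714)
ω + α·dt = (1.1013, -1.4934, -0.2946)
Hamilton product q⊗(0,ω) = (-0.9789490, 1.3510143, -0.8603910, -0.1616949)
updated quaternion q' = (0.7859, 0.3124, -0.4862, 0.2199)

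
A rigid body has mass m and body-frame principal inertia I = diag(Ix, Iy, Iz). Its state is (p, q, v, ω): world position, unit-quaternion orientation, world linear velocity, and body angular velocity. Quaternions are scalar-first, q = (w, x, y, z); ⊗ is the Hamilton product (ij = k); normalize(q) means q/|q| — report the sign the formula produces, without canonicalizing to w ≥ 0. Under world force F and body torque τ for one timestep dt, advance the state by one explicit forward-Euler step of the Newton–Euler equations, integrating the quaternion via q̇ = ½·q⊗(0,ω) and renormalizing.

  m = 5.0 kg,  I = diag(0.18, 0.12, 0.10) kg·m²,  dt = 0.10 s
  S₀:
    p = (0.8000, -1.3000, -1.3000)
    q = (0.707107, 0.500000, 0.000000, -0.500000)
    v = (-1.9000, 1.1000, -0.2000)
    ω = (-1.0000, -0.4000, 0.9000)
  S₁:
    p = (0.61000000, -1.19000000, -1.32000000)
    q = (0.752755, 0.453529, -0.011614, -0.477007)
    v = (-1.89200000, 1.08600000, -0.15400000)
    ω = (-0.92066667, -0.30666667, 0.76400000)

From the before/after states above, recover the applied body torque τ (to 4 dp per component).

τ = (0.1500, 0.0400, -0.1600)

rate change Δω = (0.07933333, 0.09333333, -0.13600000)
I·α + gyro = (0.1500, 0.0400, -0.1600)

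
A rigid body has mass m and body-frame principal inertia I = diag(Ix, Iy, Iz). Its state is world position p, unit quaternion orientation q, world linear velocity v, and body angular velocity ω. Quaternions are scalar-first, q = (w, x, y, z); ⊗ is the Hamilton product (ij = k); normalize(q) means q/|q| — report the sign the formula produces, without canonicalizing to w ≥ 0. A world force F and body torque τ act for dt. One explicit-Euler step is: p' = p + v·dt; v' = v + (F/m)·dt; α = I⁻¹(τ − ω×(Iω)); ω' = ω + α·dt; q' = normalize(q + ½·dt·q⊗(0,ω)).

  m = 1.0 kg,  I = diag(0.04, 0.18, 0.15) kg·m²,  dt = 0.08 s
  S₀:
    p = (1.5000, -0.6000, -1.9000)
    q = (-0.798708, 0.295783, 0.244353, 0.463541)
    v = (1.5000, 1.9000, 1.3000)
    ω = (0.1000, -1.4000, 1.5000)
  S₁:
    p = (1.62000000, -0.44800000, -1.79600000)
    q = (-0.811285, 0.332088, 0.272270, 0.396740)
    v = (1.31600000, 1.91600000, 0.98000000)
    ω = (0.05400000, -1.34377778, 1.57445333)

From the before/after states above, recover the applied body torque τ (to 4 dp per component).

τ = (0.0400, 0.1100, 0.1200)

ω₁ − ω₀ = (-0.04600000, 0.05622222, 0.07445333)
ω₀×(Iω₀) = (0.0630, -0.0165, -0.0196)
τ = I·(Δω/dt) + ω₀×(Iω₀) = (0.0400, 0.1100, 0.1200)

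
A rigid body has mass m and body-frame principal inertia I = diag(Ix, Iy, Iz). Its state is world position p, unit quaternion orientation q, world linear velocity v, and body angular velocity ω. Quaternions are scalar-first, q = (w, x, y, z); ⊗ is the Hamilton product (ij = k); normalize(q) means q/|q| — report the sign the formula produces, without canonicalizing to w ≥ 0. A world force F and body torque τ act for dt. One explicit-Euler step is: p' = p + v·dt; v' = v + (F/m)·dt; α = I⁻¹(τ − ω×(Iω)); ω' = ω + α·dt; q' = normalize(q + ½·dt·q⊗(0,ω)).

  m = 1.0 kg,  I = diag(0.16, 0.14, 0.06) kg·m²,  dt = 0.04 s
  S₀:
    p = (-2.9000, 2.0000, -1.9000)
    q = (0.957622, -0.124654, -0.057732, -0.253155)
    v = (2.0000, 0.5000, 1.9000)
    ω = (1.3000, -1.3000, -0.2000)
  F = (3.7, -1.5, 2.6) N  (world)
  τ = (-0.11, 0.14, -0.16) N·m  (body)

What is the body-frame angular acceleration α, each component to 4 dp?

α = (-0.5575, 1.1857, -3.2300)

precession coupling ω×(Iω) = (-0.0208, -0.0260, 0.0338)
(τ − ω×Iω)/I = (-0.5575, 1.1857, -3.2300)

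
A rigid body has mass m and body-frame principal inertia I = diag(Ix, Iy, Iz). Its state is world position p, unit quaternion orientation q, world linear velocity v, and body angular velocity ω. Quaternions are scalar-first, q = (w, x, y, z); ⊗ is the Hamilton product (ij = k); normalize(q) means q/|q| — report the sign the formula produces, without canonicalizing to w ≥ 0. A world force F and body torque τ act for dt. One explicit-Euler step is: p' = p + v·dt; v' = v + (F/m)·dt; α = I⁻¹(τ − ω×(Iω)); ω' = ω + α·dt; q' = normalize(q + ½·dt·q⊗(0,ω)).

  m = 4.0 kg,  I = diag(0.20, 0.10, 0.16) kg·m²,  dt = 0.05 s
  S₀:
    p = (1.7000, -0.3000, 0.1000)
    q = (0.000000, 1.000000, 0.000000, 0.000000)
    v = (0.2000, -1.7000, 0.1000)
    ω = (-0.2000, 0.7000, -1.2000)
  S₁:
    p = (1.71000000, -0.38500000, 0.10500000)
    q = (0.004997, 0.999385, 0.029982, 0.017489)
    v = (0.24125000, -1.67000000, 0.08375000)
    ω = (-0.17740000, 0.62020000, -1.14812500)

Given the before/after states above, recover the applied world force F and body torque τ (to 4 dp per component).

velocity change Δv = (0.04125000, 0.03000000, -0.01625000)
F = m·Δv/dt = (3.3000, 2.4000, -1.3000)
Δω = ω₁−ω₀ = (0.02260000, -0.07980000, 0.05187500)
gyro term ω₀×Iω₀ = (-0.0504, 0.0096, 0.0140)
I·α + gyro = (0.0400, -0.1500, 0.1800)

F = (3.3000, 2.4000, -1.3000)
τ = (0.0400, -0.1500, 0.1800)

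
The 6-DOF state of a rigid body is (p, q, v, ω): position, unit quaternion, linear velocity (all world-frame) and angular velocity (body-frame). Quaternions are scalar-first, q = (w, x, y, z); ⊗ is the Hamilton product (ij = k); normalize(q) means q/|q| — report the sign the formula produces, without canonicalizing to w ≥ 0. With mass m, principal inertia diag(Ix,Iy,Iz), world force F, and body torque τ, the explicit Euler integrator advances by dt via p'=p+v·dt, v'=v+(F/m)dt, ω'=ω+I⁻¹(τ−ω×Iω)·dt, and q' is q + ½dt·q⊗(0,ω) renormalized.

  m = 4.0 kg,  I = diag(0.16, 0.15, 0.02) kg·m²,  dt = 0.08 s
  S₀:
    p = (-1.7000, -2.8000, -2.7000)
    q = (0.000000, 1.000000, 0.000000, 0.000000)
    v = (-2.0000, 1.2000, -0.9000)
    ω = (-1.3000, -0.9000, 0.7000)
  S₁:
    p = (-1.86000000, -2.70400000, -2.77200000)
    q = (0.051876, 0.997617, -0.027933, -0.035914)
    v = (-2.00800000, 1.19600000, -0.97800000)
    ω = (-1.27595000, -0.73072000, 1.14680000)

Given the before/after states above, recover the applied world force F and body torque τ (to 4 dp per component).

Δv = v₁−v₀ = (-0.00800000, -0.00400000, -0.07800000)
applied force F = (-0.4000, -0.2000, -3.9000)
rate change Δω = (0.02405000, 0.16928000, 0.44680000)
I·α + gyro = (0.1300, 0.1900, 0.1000)

F = (-0.4000, -0.2000, -3.9000)
τ = (0.1300, 0.1900, 0.1000)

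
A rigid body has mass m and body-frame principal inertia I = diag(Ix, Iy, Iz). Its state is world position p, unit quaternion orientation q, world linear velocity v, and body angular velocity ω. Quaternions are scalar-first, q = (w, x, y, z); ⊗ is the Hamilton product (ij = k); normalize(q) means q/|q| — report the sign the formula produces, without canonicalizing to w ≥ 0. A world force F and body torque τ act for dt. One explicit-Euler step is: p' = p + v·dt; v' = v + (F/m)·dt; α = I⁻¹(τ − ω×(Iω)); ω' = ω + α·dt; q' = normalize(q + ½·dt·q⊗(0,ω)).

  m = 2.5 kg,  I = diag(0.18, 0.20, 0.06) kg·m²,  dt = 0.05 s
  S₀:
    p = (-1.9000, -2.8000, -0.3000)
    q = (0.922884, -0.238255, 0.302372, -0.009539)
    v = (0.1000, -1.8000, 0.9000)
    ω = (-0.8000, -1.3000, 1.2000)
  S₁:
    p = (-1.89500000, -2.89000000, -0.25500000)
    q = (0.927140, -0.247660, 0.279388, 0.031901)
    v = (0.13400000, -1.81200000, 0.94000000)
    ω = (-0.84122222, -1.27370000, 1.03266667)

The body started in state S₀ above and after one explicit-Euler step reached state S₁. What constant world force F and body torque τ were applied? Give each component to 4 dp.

Δω = ω₁−ω₀ = (-0.04122222, 0.02630000, -0.16733333)
gyro term ω₀×Iω₀ = (0.2184, -0.1152, 0.0208)
τ = I·(Δω/dt) + ω₀×(Iω₀) = (0.0700, -0.0100, -0.1800)
Δv = v₁−v₀ = (0.03400000, -0.01200000, 0.04000000)
F = m·Δv/dt = (1.7000, -0.6000, 2.0000)

F = (1.7000, -0.6000, 2.0000)
τ = (0.0700, -0.0100, -0.1800)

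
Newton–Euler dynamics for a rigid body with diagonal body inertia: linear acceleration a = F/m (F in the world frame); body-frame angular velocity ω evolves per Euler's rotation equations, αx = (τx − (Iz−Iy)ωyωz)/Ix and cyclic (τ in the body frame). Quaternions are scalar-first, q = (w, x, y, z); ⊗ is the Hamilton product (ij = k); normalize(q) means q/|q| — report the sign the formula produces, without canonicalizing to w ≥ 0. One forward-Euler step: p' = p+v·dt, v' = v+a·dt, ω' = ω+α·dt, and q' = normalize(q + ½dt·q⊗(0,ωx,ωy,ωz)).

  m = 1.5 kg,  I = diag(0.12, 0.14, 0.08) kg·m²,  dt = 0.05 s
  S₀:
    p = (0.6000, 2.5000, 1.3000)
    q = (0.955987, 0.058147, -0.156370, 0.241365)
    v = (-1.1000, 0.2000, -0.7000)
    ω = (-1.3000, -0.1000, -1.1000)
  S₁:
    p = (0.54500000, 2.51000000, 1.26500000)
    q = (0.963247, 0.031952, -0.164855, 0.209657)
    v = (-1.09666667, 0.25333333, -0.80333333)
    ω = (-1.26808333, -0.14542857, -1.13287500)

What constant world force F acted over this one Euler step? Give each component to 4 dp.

v₁ − v₀ = (0.00333333, 0.05333333, -0.10333333)
applied force F = (0.1000, 1.6000, -3.1000)

F = (0.1000, 1.6000, -3.1000)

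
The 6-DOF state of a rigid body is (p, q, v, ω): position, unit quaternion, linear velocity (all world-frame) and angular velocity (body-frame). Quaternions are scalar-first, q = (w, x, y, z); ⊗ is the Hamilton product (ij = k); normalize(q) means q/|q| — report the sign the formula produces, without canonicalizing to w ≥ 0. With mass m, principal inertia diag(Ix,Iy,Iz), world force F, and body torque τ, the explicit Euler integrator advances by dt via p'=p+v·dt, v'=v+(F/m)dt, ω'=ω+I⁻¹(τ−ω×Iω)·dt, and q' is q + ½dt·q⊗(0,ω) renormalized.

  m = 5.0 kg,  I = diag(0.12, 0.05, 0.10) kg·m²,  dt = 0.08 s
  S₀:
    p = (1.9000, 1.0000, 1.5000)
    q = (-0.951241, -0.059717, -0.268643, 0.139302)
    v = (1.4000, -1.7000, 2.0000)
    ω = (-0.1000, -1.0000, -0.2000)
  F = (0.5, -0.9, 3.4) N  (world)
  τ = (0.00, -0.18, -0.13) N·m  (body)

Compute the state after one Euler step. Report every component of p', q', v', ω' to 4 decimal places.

p' = p + v·dt = (2.0120, 0.8640, 1.6600)
v + (F/m)dt = (1.4080, -1.7144, 2.0544)
precession coupling ω×(Iω) = (0.0100, 0.0004, -0.0070)
angular accel α = (-0.0833, -3.6080, -1.2300)
ω + α·dt = (-0.1067, -1.2886, -0.2984)
Hamilton product q⊗(0,ω) = (-0.2467543, 0.2881547, 0.9253674, 0.2231009)
q' = normalize(q + ½dt·q⊗(0,ω)) = (-0.9603, -0.0482, -0.2314, 0.1481)

p' = (2.0120, 0.8640, 1.6600)
q' = (-0.9603, -0.0482, -0.2314, 0.1481)
v' = (1.4080, -1.7144, 2.0544)
ω' = (-0.1067, -1.2886, -0.2984)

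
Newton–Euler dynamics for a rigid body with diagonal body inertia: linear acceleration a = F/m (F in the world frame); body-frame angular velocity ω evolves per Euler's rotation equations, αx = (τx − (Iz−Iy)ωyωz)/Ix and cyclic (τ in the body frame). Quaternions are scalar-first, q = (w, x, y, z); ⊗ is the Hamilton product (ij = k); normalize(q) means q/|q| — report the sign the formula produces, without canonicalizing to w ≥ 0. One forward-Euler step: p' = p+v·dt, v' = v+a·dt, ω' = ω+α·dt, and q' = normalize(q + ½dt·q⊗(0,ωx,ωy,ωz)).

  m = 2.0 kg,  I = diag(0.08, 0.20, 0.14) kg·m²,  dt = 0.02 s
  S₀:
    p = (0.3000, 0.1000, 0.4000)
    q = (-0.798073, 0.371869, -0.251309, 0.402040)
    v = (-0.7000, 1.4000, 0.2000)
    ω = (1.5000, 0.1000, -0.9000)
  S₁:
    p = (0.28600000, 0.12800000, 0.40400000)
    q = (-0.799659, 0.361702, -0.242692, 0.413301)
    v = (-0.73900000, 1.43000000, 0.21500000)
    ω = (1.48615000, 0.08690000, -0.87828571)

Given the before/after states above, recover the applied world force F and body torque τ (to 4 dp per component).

Δω = ω₁−ω₀ = (-0.01385000, -0.01310000, 0.02171429)
applied torque τ = (-0.0500, -0.0500, 0.1700)
v₁ − v₀ = (-0.03900000, 0.03000000, 0.01500000)
applied force F = (-3.9000, 3.0000, 1.5000)

F = (-3.9000, 3.0000, 1.5000)
τ = (-0.0500, -0.0500, 0.1700)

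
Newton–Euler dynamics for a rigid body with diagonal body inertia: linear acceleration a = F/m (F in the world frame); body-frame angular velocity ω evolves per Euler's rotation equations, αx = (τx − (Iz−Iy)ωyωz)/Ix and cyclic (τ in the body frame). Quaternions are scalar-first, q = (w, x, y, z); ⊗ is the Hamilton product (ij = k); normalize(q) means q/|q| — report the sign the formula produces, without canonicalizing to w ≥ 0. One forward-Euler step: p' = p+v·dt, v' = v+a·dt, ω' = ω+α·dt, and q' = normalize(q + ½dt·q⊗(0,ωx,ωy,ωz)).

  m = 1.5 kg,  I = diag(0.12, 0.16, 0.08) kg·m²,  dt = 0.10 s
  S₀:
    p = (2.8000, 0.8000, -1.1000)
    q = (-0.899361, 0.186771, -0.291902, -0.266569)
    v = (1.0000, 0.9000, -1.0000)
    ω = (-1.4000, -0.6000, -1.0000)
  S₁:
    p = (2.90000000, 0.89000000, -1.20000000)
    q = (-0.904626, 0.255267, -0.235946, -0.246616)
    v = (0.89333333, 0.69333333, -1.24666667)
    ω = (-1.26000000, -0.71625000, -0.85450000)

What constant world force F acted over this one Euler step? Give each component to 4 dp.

F = (-1.6000, -3.1000, -3.7000)

velocity change Δv = (-0.10666667, -0.20666667, -0.24666667)
applied force F = (-1.6000, -3.1000, -3.7000)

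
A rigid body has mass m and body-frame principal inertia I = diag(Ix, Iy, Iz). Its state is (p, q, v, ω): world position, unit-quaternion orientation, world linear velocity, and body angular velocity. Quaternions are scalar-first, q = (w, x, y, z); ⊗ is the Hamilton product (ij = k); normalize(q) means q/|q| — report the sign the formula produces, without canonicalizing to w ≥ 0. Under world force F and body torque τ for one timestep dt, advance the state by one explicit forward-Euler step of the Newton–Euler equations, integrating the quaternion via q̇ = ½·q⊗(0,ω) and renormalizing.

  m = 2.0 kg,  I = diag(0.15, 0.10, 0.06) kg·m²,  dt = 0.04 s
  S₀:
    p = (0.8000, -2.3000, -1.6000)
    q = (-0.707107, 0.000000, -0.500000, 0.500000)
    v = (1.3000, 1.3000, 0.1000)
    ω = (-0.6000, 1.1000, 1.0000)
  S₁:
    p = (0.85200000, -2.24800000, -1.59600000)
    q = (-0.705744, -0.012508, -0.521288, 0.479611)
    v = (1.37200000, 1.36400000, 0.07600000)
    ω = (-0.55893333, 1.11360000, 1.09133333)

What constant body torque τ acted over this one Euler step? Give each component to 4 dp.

τ = (0.1100, -0.0200, 0.1700)

ω₁ − ω₀ = (0.04106667, 0.01360000, 0.09133333)
ω₀×(Iω₀) = (-0.0440, -0.0540, 0.0330)
applied torque τ = (0.1100, -0.0200, 0.1700)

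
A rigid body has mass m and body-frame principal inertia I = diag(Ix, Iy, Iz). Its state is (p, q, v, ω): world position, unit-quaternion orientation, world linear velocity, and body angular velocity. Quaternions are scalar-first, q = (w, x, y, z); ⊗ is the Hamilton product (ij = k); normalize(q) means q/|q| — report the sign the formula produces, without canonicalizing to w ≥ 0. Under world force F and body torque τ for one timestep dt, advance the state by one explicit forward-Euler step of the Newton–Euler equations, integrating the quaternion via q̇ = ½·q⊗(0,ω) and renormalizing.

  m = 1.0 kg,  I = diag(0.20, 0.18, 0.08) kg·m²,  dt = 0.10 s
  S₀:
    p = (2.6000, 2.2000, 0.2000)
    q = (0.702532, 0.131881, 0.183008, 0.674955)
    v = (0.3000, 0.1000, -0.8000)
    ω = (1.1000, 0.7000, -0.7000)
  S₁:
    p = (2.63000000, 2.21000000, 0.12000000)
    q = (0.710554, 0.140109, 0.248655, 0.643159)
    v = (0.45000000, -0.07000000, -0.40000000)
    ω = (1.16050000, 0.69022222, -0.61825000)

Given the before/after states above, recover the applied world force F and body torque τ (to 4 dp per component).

v₁ − v₀ = (0.15000000, -0.17000000, 0.40000000)
m·(v₁−v₀)/dt = (1.5000, -1.7000, 4.0000)
rate change Δω = (0.06050000, -0.00977778, 0.08175000)
applied torque τ = (0.1700, -0.1100, 0.0500)

F = (1.5000, -1.7000, 4.0000)
τ = (0.1700, -0.1100, 0.0500)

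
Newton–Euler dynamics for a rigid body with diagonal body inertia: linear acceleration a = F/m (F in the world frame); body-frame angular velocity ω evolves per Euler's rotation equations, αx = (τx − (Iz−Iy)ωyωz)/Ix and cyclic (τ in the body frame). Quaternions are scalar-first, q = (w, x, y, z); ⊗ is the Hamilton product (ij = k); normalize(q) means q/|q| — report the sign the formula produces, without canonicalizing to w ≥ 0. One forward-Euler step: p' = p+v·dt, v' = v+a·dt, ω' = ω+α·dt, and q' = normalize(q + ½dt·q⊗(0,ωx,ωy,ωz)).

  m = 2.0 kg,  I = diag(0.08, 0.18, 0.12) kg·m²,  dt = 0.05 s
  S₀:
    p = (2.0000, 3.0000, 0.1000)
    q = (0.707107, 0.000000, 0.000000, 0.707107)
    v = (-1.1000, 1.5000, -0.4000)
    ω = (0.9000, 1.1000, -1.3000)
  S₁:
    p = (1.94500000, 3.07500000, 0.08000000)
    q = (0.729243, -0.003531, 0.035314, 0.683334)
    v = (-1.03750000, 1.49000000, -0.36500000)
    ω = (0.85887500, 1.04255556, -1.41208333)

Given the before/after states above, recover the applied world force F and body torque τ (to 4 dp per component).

rate change Δω = (-0.04112500, -0.05744444, -0.11208333)
gyro term ω₀×Iω₀ = (0.0858, 0.0468, 0.0990)
τ = I·(Δω/dt) + ω₀×(Iω₀) = (0.0200, -0.1600, -0.1700)
velocity change Δv = (0.06250000, -0.01000000, 0.03500000)
F = m·Δv/dt = (2.5000, -0.4000, 1.4000)

F = (2.5000, -0.4000, 1.4000)
τ = (0.0200, -0.1600, -0.1700)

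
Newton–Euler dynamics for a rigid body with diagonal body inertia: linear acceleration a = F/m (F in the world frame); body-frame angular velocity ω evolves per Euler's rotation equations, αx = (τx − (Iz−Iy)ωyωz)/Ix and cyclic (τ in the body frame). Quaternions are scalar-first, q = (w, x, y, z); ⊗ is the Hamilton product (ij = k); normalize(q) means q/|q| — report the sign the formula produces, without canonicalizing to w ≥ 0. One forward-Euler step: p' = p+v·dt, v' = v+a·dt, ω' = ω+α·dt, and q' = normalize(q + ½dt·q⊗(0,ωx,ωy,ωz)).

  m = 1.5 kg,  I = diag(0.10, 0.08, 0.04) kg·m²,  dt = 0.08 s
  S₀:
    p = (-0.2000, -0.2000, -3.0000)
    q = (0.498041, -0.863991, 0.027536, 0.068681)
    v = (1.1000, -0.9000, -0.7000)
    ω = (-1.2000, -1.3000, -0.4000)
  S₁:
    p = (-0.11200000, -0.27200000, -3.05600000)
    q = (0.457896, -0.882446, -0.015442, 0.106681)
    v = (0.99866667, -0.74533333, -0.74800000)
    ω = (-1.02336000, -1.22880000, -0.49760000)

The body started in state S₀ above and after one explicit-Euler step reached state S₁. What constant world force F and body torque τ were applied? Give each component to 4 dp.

velocity change Δv = (-0.10133333, 0.15466667, -0.04800000)
applied force F = (-1.9000, 2.9000, -0.9000)
rate change Δω = (0.17664000, 0.07120000, -0.09760000)
ω₀×(Iω₀) = (-0.0208, 0.0288, -0.0312)
I·α + gyro = (0.2000, 0.1000, -0.0800)

F = (-1.9000, 2.9000, -0.9000)
τ = (0.2000, 0.1000, -0.0800)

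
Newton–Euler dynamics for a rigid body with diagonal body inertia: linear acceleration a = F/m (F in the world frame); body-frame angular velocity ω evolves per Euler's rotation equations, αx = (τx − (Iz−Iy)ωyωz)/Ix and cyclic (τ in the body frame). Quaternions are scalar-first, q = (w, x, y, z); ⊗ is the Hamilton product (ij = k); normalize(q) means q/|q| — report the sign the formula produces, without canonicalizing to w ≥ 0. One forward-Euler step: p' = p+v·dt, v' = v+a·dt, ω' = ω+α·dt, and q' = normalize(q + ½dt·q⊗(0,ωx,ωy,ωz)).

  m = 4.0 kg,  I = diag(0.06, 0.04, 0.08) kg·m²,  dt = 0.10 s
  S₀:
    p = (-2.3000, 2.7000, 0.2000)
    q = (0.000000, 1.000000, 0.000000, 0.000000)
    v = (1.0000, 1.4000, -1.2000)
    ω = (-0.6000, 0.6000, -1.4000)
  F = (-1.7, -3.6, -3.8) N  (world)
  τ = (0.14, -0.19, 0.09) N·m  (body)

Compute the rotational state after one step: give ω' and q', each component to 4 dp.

ω×(Iω) gyroscopic = (-0.0336, -0.0168, 0.0072)
(τ − ω×Iω)/I = (2.8933, -4.3300, 1.0350)
ω' = ω + α·dt = (-0.3107, 0.1670, -1.2965)
Hamilton product q⊗(0,ω) = (0.6000000, 0.0000000, 1.4000000, 0.6000000)
q + ½dt·q⊗(0,ω), renormalized = (0.0299, 0.9967, 0.0698, 0.0299)

ω' = (-0.3107, 0.1670, -1.2965)
q' = (0.0299, 0.9967, 0.0698, 0.0299)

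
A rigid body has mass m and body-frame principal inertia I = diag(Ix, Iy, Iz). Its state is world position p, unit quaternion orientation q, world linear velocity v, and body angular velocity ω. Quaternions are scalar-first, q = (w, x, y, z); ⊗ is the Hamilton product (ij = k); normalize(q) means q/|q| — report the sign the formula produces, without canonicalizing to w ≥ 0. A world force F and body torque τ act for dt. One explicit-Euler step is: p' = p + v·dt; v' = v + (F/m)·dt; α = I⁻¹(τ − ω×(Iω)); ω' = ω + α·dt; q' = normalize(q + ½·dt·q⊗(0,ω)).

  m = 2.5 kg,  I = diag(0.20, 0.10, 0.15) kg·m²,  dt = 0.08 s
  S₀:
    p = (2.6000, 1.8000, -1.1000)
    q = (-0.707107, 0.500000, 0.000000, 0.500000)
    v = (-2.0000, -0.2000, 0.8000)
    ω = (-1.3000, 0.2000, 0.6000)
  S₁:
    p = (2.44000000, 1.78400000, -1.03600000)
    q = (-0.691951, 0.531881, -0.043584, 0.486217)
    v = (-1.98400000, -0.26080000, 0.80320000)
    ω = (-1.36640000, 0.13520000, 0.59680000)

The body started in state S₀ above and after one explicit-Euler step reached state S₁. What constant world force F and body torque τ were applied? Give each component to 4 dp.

velocity change Δv = (0.01600000, -0.06080000, 0.00320000)
m·(v₁−v₀)/dt = (0.5000, -1.9000, 0.1000)
Δω = ω₁−ω₀ = (-0.06640000, -0.06480000, -0.00320000)
ω₀×(Iω₀) = (0.0060, -0.0390, 0.0260)
I·α + gyro = (-0.1600, -0.1200, 0.0200)

F = (0.5000, -1.9000, 0.1000)
τ = (-0.1600, -0.1200, 0.0200)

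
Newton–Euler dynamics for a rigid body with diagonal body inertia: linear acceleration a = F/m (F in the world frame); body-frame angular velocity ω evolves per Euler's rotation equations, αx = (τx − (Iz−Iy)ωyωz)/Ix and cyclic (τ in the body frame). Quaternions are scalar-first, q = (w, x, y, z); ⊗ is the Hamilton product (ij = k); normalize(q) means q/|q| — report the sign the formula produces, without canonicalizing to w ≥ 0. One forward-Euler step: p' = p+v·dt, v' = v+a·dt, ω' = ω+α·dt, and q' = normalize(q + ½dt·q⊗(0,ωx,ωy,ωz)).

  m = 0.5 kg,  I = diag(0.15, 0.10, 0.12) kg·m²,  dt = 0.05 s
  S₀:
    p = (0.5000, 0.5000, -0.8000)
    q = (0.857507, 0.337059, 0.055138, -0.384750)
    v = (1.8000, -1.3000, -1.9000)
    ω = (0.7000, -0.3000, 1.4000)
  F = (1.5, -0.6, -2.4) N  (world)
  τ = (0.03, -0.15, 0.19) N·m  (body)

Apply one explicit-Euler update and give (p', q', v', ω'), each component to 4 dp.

p' = (0.5900, 0.4350, -0.8950)
q' = (0.8648, 0.3508, 0.0302, -0.3579)
v' = (1.9500, -1.3600, -2.1400)
ω' = (0.7128, -0.3897, 1.4748)

gyro term ω×Iω = (-0.0084, 0.0294, 0.0105)
α = I⁻¹(τ − ω×Iω) = (0.2560, -1.7940, 1.4958)
ω + α·dt = (0.7128, -0.3897, 1.4748)
Hamilton product q⊗(0,ω) = (0.3192501, 0.5620231, -0.9984597, 1.0607955)
updated quaternion q' = (0.8648, 0.3508, 0.0302, -0.3579)
linear accel F/m = (3.0000, -1.2000, -4.8000)
p + v·dt = (0.5900, 0.4350, -0.8950)
v' = v + a·dt = (1.9500, -1.3600, -2.1400)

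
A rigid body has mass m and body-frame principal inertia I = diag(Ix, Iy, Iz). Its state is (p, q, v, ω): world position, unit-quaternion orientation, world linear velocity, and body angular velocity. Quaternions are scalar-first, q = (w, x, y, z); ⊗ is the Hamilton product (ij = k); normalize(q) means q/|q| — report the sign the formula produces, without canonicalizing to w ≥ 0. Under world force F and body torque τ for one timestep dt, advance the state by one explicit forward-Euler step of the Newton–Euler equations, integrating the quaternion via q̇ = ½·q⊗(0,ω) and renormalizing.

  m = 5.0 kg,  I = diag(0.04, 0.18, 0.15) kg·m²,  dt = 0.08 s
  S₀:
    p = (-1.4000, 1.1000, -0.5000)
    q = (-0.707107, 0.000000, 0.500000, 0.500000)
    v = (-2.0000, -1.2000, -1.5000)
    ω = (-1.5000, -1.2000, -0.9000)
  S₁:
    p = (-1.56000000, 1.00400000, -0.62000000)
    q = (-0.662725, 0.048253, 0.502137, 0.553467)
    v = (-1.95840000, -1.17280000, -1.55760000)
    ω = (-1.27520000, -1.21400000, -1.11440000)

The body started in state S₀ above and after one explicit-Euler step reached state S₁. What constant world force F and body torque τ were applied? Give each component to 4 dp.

velocity change Δv = (0.04160000, 0.02720000, -0.05760000)
applied force F = (2.6000, 1.7000, -3.6000)
Δω = ω₁−ω₀ = (0.22480000, -0.01400000, -0.21440000)
τ = I·(Δω/dt) + ω₀×(Iω₀) = (0.0800, -0.1800, -0.1500)

F = (2.6000, 1.7000, -3.6000)
τ = (0.0800, -0.1800, -0.1500)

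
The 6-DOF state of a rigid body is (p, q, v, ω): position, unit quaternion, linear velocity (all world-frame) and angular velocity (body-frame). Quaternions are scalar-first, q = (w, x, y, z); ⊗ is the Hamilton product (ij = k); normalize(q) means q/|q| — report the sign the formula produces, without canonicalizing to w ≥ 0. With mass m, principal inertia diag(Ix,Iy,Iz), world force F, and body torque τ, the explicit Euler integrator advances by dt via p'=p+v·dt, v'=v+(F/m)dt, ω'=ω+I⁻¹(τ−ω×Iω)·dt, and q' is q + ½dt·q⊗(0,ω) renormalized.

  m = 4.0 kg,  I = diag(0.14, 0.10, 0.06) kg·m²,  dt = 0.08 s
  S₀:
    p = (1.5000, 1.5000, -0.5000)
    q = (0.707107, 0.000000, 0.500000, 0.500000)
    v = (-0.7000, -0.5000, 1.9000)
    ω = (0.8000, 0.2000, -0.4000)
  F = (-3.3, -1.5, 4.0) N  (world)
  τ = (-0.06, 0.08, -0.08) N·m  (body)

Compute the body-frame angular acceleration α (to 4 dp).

precession coupling ω×(Iω) = (0.0032, -0.0256, -0.0064)
angular accel α = (-0.4514, 1.0560, -1.2267)

α = (-0.4514, 1.0560, -1.2267)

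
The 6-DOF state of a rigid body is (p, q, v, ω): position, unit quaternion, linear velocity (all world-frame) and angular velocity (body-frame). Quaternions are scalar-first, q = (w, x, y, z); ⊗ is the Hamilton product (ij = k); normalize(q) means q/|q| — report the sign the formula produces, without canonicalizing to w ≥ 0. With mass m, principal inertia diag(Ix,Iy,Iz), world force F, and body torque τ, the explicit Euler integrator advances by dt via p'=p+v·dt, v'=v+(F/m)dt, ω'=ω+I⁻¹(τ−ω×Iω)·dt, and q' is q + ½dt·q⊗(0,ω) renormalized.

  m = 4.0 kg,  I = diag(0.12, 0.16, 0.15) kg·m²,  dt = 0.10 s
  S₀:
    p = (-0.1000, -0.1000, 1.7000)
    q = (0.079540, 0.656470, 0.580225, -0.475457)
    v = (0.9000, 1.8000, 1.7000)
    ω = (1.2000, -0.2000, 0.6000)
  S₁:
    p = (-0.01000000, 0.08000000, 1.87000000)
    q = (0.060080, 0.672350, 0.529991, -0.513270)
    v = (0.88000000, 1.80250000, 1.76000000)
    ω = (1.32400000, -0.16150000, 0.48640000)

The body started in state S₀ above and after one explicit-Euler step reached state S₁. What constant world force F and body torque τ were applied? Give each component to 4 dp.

Δω = ω₁−ω₀ = (0.12400000, 0.03850000, -0.11360000)
τ = I·(Δω/dt) + ω₀×(Iω₀) = (0.1500, 0.0400, -0.1800)
v₁ − v₀ = (-0.02000000, 0.00250000, 0.06000000)
m·(v₁−v₀)/dt = (-0.8000, 0.1000, 2.4000)

F = (-0.8000, 0.1000, 2.4000)
τ = (0.1500, 0.0400, -0.1800)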